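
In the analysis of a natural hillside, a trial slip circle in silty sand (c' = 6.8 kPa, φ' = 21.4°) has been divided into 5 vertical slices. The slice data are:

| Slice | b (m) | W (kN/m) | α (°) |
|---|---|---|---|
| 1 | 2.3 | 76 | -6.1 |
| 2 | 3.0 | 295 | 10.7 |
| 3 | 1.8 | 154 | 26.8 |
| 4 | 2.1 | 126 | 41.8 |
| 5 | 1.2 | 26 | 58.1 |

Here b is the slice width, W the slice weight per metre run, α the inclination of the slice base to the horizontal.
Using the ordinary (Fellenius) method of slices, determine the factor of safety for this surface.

FS = 1.46

Ordinary method of slices: FS = Σ[c'·Δl_i + (W_i cosα_i)·tanφ'] / Σ W_i sinα_i, with Δl_i = b_i / cosα_i.
Slice 1: Δl = 2.3/cos(-6.1°) = 2.313 m; N'_1 = 76·cos(-6.1°) = 75.6; c'Δl = 15.73; W sinα = -8.1
Slice 2: Δl = 3.0/cos10.7° = 3.053 m; N'_2 = 295·cos10.7° = 289.9; c'Δl = 20.76; W sinα = 54.8
Slice 3: Δl = 1.8/cos26.8° = 2.017 m; N'_3 = 154·cos26.8° = 137.5; c'Δl = 13.71; W sinα = 69.4
Slice 4: Δl = 2.1/cos41.8° = 2.817 m; N'_4 = 126·cos41.8° = 93.9; c'Δl = 19.16; W sinα = 84.0
Slice 5: Δl = 1.2/cos58.1° = 2.271 m; N'_5 = 26·cos58.1° = 13.7; c'Δl = 15.44; W sinα = 22.1
Σc'Δl = 84.8 kN/m; ΣN' = 610.6 kN/m; ΣW sinα = 222.2 kN/m
Resisting = 84.8 + 610.6·tan21.4° = 84.8 + 239.3 = 324.1 kN/m
FS = 324.1 / 222.2 = 1.459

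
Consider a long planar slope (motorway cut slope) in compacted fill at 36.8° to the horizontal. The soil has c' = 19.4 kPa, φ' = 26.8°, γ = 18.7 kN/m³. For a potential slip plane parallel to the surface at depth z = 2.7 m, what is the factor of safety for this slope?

For an infinite slope with a slip plane parallel to the surface (no pore pressure): FS = [c' + γz cos²β tanφ'] / [γz sinβ cosβ].
γz = 18.7·2.7 = 50.49 kN/m²
Numerator = 19.4 + 50.49·cos²36.8°·tan26.8° = 19.4 + 50.49·0.6412·0.5051 = 35.753 kPa
Denominator = 50.49·sin36.8°·cos36.8° = 50.49·0.5990·0.8007 = 24.218 kPa
FS = 35.753 / 24.218 = 1.476

FS = 1.48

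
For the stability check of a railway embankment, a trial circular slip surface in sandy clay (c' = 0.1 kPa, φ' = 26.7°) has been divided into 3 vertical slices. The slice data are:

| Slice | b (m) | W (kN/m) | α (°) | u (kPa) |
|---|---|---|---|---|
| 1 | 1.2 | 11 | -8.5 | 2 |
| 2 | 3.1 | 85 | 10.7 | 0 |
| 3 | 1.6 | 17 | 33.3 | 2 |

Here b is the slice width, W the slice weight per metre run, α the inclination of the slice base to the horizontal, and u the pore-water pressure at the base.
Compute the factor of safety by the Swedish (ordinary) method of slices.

FS = 2.22

Ordinary method of slices: FS = Σ[c'·Δl_i + (W_i cosα_i − u_i·Δl_i)·tanφ'] / Σ W_i sinα_i, with Δl_i = b_i / cosα_i.
Slice 1: Δl = 1.2/cos(-8.5°) = 1.213 m; N'_1 = 11·cos(-8.5°) − 2·1.213 = 8.5; c'Δl = 0.12; W sinα = -1.6
Slice 2: Δl = 3.1/cos10.7° = 3.155 m; N'_2 = 85·cos10.7° − 0·3.155 = 83.5; c'Δl = 0.32; W sinα = 15.8
Slice 3: Δl = 1.6/cos33.3° = 1.914 m; N'_3 = 17·cos33.3° − 2·1.914 = 10.4; c'Δl = 0.19; W sinα = 9.3
Σc'Δl = 0.6 kN/m; ΣN' = 102.4 kN/m; ΣW sinα = 23.5 kN/m
Resisting = 0.6 + 102.4·tan26.7° = 0.6 + 51.5 = 52.1 kN/m
FS = 52.1 / 23.5 = 2.218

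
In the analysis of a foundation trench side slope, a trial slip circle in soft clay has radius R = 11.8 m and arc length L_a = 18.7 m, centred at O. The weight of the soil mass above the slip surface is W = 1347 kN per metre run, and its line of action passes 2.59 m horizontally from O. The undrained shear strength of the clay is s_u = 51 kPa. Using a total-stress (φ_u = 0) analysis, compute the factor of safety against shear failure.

Taking moments about the centre O, the resisting moment is provided by the undrained shear strength acting along the arc:
M_R = s_u·L_a·R = 51·18.70·11.8 = 11253.7 kN·m/m
M_D = W·d = 1347·2.59 = 3488.7 kN·m/m
FS = M_R / M_D = 11253.7 / 3488.7 = 3.226

FS = 3.23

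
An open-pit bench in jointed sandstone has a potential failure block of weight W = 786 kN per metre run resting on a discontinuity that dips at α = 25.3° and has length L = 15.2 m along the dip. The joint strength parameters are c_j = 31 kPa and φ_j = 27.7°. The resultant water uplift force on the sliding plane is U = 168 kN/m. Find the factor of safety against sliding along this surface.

Resolving the block weight along and normal to the plane and applying the Mohr–Coulomb strength on the joint:
N' = W cosα − U = 786·cos25.3° − 168 = 542.6 kN/m
Driving force T = W sinα = 786·sin25.3° = 335.9 kN/m
Resisting force R = c_j·L + N'·tanφ_j = 31·15.2 + 542.6·tan27.7° = 471.2 + 284.9 = 756.1 kN/m
FS = R / T = 756.1 / 335.9 = 2.251

FS = 2.25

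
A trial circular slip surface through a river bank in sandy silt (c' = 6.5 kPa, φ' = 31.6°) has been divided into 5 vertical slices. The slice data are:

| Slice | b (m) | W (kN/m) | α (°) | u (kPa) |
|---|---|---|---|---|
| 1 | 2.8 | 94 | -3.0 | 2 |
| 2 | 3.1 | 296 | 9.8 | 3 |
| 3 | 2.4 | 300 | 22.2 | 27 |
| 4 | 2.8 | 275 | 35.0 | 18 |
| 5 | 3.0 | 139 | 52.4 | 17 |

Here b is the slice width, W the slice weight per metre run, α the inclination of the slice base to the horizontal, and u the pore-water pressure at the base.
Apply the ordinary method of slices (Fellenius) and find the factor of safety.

FS = 1.33

Ordinary method of slices: FS = Σ[c'·Δl_i + (W_i cosα_i − u_i·Δl_i)·tanφ'] / Σ W_i sinα_i, with Δl_i = b_i / cosα_i.
Slice 1: Δl = 2.8/cos(-3.0°) = 2.804 m; N'_1 = 94·cos(-3.0°) − 2·2.804 = 88.3; c'Δl = 18.22; W sinα = -4.9
Slice 2: Δl = 3.1/cos9.8° = 3.146 m; N'_2 = 296·cos9.8° − 3·3.146 = 282.2; c'Δl = 20.45; W sinα = 50.4
Slice 3: Δl = 2.4/cos22.2° = 2.592 m; N'_3 = 300·cos22.2° − 27·2.592 = 207.8; c'Δl = 16.85; W sinα = 113.4
Slice 4: Δl = 2.8/cos35.0° = 3.418 m; N'_4 = 275·cos35.0° − 18·3.418 = 163.7; c'Δl = 22.22; W sinα = 157.7
Slice 5: Δl = 3.0/cos52.4° = 4.917 m; N'_5 = 139·cos52.4° − 17·4.917 = 1.2; c'Δl = 31.96; W sinα = 110.1
Σc'Δl = 109.7 kN/m; ΣN' = 743.2 kN/m; ΣW sinα = 426.7 kN/m
Resisting = 109.7 + 743.2·tan31.6° = 109.7 + 457.2 = 566.9 kN/m
FS = 566.9 / 426.7 = 1.329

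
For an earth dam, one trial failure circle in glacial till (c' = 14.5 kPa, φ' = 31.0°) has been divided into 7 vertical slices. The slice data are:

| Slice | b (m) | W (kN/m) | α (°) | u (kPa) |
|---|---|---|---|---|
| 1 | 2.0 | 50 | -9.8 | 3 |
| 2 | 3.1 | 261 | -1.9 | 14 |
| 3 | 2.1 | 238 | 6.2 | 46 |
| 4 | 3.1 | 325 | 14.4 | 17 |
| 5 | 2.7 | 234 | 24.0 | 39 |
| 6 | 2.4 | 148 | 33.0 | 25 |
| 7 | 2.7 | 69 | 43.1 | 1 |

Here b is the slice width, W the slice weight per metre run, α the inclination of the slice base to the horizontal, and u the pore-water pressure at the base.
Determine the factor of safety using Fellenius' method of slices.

Ordinary method of slices: FS = Σ[c'·Δl_i + (W_i cosα_i − u_i·Δl_i)·tanφ'] / Σ W_i sinα_i, with Δl_i = b_i / cosα_i.
Slice 1: Δl = 2.0/cos(-9.8°) = 2.030 m; N'_1 = 50·cos(-9.8°) − 3·2.030 = 43.2; c'Δl = 29.43; W sinα = -8.5
Slice 2: Δl = 3.1/cos(-1.9°) = 3.102 m; N'_2 = 261·cos(-1.9°) − 14·3.102 = 217.4; c'Δl = 44.97; W sinα = -8.7
Slice 3: Δl = 2.1/cos6.2° = 2.112 m; N'_3 = 238·cos6.2° − 46·2.112 = 139.4; c'Δl = 30.63; W sinα = 25.7
Slice 4: Δl = 3.1/cos14.4° = 3.201 m; N'_4 = 325·cos14.4° − 17·3.201 = 260.4; c'Δl = 46.41; W sinα = 80.8
Slice 5: Δl = 2.7/cos24.0° = 2.956 m; N'_5 = 234·cos24.0° − 39·2.956 = 98.5; c'Δl = 42.86; W sinα = 95.2
Slice 6: Δl = 2.4/cos33.0° = 2.862 m; N'_6 = 148·cos33.0° − 25·2.862 = 52.6; c'Δl = 41.49; W sinα = 80.6
Slice 7: Δl = 2.7/cos43.1° = 3.698 m; N'_7 = 69·cos43.1° − 1·3.698 = 46.7; c'Δl = 53.62; W sinα = 47.1
Σc'Δl = 289.4 kN/m; ΣN' = 858.2 kN/m; ΣW sinα = 312.3 kN/m
Resisting = 289.4 + 858.2·tan31.0° = 289.4 + 515.7 = 805.1 kN/m
FS = 805.1 / 312.3 = 2.578

FS = 2.58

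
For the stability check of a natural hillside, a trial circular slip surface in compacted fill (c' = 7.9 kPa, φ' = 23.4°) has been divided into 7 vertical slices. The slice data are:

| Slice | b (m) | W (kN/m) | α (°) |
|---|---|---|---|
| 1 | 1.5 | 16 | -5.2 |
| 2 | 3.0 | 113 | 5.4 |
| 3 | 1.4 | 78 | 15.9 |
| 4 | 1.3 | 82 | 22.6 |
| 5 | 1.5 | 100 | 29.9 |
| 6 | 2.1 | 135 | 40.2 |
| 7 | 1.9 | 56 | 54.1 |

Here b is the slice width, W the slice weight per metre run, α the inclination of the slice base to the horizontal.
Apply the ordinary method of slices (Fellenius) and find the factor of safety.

Ordinary method of slices: FS = Σ[c'·Δl_i + (W_i cosα_i)·tanφ'] / Σ W_i sinα_i, with Δl_i = b_i / cosα_i.
Slice 1: Δl = 1.5/cos(-5.2°) = 1.506 m; N'_1 = 16·cos(-5.2°) = 15.9; c'Δl = 11.90; W sinα = -1.5
Slice 2: Δl = 3.0/cos5.4° = 3.013 m; N'_2 = 113·cos5.4° = 112.5; c'Δl = 23.81; W sinα = 10.6
Slice 3: Δl = 1.4/cos15.9° = 1.456 m; N'_3 = 78·cos15.9° = 75.0; c'Δl = 11.50; W sinα = 21.4
Slice 4: Δl = 1.3/cos22.6° = 1.408 m; N'_4 = 82·cos22.6° = 75.7; c'Δl = 11.12; W sinα = 31.5
Slice 5: Δl = 1.5/cos29.9° = 1.730 m; N'_5 = 100·cos29.9° = 86.7; c'Δl = 13.67; W sinα = 49.8
Slice 6: Δl = 2.1/cos40.2° = 2.749 m; N'_6 = 135·cos40.2° = 103.1; c'Δl = 21.72; W sinα = 87.1
Slice 7: Δl = 1.9/cos54.1° = 3.240 m; N'_7 = 56·cos54.1° = 32.8; c'Δl = 25.60; W sinα = 45.4
Σc'Δl = 119.3 kN/m; ΣN' = 501.8 kN/m; ΣW sinα = 244.4 kN/m
Resisting = 119.3 + 501.8·tan23.4° = 119.3 + 217.1 = 336.5 kN/m
FS = 336.5 / 244.4 = 1.377

FS = 1.38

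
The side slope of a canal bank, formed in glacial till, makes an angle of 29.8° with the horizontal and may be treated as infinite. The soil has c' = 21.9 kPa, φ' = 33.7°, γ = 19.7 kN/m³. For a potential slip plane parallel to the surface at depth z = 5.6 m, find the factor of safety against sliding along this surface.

FS = 1.62

For an infinite slope with a slip plane parallel to the surface (no pore pressure): FS = [c' + γz cos²β tanφ'] / [γz sinβ cosβ].
γz = 19.7·5.6 = 110.32 kN/m²
Numerator = 21.9 + 110.32·cos²29.8°·tan33.7° = 21.9 + 110.32·0.7530·0.6669 = 77.303 kPa
Denominator = 110.32·sin29.8°·cos29.8° = 110.32·0.4970·0.8678 = 47.576 kPa
FS = 77.303 / 47.576 = 1.625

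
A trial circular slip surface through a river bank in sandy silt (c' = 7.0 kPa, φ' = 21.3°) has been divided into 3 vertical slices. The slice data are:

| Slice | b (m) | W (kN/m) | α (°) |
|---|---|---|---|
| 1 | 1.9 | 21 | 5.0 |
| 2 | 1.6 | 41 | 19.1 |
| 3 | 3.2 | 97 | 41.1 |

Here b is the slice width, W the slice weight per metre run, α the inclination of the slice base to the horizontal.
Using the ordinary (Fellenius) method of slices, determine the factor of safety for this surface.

FS = 1.35

Ordinary method of slices: FS = Σ[c'·Δl_i + (W_i cosα_i)·tanφ'] / Σ W_i sinα_i, with Δl_i = b_i / cosα_i.
Slice 1: Δl = 1.9/cos5.0° = 1.907 m; N'_1 = 21·cos5.0° = 20.9; c'Δl = 13.35; W sinα = 1.8
Slice 2: Δl = 1.6/cos19.1° = 1.693 m; N'_2 = 41·cos19.1° = 38.7; c'Δl = 11.85; W sinα = 13.4
Slice 3: Δl = 3.2/cos41.1° = 4.246 m; N'_3 = 97·cos41.1° = 73.1; c'Δl = 29.73; W sinα = 63.8
Σc'Δl = 54.9 kN/m; ΣN' = 132.8 kN/m; ΣW sinα = 79.0 kN/m
Resisting = 54.9 + 132.8·tan21.3° = 54.9 + 51.8 = 106.7 kN/m
FS = 106.7 / 79.0 = 1.350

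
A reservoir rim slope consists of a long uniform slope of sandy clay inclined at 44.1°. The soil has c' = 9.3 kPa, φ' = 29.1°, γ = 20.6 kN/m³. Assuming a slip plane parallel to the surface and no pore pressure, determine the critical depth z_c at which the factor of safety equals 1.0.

z_c = 2.12 m

Setting FS = 1.00 in FS = [c' + γz cos²β tanφ'] / [γz sinβ cosβ] and solving for z:
z = c' / [γ cosβ (FS·sinβ − cosβ·tanφ')]
  = 9.3 / [20.6·cos44.1°·(1.00·sin44.1° − cos44.1°·tan29.1°)]
  = 9.3 / [20.6·0.7181·(1.00·0.6959 − 0.7181·0.5566)]
  = 9.3 / 4.3819 = 2.122 m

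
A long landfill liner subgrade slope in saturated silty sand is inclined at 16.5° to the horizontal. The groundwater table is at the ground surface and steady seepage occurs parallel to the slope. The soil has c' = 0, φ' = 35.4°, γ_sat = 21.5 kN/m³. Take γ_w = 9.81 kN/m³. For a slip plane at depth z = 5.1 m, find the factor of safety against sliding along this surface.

With seepage parallel to the slope and the water table at the surface, the effective normal stress on the slip plane uses the buoyant unit weight γ' = γ_sat − γ_w while the driving shear stress uses γ_sat:
FS = [c' + γ' z cos²β tanφ'] / [γ_sat z sinβ cosβ]
(For c' = 0 this reduces to FS = (γ'/γ_sat)·tanφ'/tanβ.)
γ' = 21.5 − 9.81 = 11.69 kN/m³
Numerator = 0.0 + 11.69·5.1·cos²16.5°·tan35.4° = 0.0 + 11.69·5.1·0.9193·0.7107 = 38.951 kPa
Denominator = 21.5·5.1·sin16.5°·cos16.5° = 21.5·5.1·0.2840·0.9588 = 29.860 kPa
FS = 38.951 / 29.860 = 1.304

FS = 1.30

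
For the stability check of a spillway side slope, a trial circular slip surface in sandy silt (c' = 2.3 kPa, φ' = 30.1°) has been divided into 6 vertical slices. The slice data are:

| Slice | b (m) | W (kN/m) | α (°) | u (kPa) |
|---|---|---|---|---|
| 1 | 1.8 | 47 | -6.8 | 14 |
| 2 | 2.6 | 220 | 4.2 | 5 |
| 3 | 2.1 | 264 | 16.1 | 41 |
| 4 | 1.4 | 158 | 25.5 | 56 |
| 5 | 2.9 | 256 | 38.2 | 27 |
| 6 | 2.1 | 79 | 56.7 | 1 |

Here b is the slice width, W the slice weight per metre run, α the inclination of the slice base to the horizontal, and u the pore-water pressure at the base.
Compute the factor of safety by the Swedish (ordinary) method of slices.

Ordinary method of slices: FS = Σ[c'·Δl_i + (W_i cosα_i − u_i·Δl_i)·tanφ'] / Σ W_i sinα_i, with Δl_i = b_i / cosα_i.
Slice 1: Δl = 1.8/cos(-6.8°) = 1.813 m; N'_1 = 47·cos(-6.8°) − 14·1.813 = 21.3; c'Δl = 4.17; W sinα = -5.6
Slice 2: Δl = 2.6/cos4.2° = 2.607 m; N'_2 = 220·cos4.2° − 5·2.607 = 206.4; c'Δl = 6.00; W sinα = 16.1
Slice 3: Δl = 2.1/cos16.1° = 2.186 m; N'_3 = 264·cos16.1° − 41·2.186 = 164.0; c'Δl = 5.03; W sinα = 73.2
Slice 4: Δl = 1.4/cos25.5° = 1.551 m; N'_4 = 158·cos25.5° − 56·1.551 = 55.7; c'Δl = 3.57; W sinα = 68.0
Slice 5: Δl = 2.9/cos38.2° = 3.690 m; N'_5 = 256·cos38.2° − 27·3.690 = 101.5; c'Δl = 8.49; W sinα = 158.3
Slice 6: Δl = 2.1/cos56.7° = 3.825 m; N'_6 = 79·cos56.7° − 1·3.825 = 39.5; c'Δl = 8.80; W sinα = 66.0
Σc'Δl = 36.0 kN/m; ΣN' = 588.5 kN/m; ΣW sinα = 376.1 kN/m
Resisting = 36.0 + 588.5·tan30.1° = 36.0 + 341.2 = 377.2 kN/m
FS = 377.2 / 376.1 = 1.003

FS = 1.00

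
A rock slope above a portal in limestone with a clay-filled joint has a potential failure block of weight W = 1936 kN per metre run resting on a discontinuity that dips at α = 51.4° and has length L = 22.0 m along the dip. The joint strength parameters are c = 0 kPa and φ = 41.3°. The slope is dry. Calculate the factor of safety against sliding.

Resolving the block weight along and normal to the plane and applying the Mohr–Coulomb strength on the joint:
N' = W cosα = 1936·cos51.4° = 1207.8 kN/m
Driving force T = W sinα = 1936·sin51.4° = 1513.0 kN/m
Resisting force R = c·L + N'·tanφ = 0·22.0 + 1207.8·tan41.3° = 0.0 + 1061.1 = 1061.1 kN/m
FS = R / T = 1061.1 / 1513.0 = 0.701

FS = 0.70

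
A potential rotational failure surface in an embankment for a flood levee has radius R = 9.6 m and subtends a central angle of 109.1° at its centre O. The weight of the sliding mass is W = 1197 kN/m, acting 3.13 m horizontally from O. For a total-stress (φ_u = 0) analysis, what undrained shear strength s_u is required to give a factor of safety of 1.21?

FS = s_u·L_a·R / (W·d), so s_u = FS·W·d / (L_a·R).
Arc length L_a = R·θ = 9.6·(109.1°·π/180) = 9.6·1.9042 = 18.28 m
s_u = 1.21·1197·3.13 / (18.28·9.6) = 4533.4 / 175.49 = 25.83 kPa

s_u = 25.8 kPa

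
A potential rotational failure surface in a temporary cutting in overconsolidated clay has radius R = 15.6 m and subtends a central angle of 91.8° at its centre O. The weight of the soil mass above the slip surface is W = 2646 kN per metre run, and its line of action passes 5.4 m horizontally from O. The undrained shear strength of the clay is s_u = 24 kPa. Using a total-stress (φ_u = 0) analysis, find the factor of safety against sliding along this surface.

FS = 0.65

Taking moments about the centre O, the resisting moment is provided by the undrained shear strength acting along the arc:
Arc length L_a = R·θ = 15.6·(91.8°·π/180) = 15.6·1.6022 = 24.99 m
M_R = s_u·L_a·R = 24·24.99·15.6 = 9357.9 kN·m/m
M_D = W·d = 2646·5.4 = 14288.4 kN·m/m
FS = M_R / M_D = 9357.9 / 14288.4 = 0.655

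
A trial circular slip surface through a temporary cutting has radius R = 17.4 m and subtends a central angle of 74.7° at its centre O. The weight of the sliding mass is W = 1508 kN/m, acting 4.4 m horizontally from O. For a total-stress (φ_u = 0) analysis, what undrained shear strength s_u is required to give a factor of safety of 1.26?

FS = s_u·L_a·R / (W·d), so s_u = FS·W·d / (L_a·R).
Arc length L_a = R·θ = 17.4·(74.7°·π/180) = 17.4·1.3038 = 22.69 m
s_u = 1.26·1508·4.4 / (22.69·17.4) = 8360.4 / 394.73 = 21.18 kPa

s_u = 21.2 kPa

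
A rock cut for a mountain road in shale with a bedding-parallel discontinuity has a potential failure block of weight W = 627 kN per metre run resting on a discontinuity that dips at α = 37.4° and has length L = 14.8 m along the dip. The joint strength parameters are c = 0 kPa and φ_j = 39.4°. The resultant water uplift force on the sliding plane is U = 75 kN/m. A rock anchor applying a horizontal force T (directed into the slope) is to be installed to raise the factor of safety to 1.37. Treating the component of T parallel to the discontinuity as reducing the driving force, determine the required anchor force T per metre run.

Resolving forces along and normal to the sliding plane, with the horizontal anchor force T adding T·sinα to the effective normal force and T·cosα acting up the plane against the driving force:
FS = [cL + (W cosα − U + T sinα) tanφ_j] / [W sinα − T cosα]
Without the anchor: N' = 423.1 kN/m, driving T_d = 380.8 kN/m, resisting R = 0·14.8 + 423.1·tan39.4° = 347.5 kN/m, FS = 0.91.
Setting FS = 1.37 and solving for T:
1.37·(380.8 − T cos37.4°) = 347.5 + T sin37.4°·tan39.4°
T·(sin37.4°·tan39.4° + 1.37·cos37.4°) = 1.37·380.8 − 347.5
T·(0.6074·0.8214 + 1.37·0.7944) = 521.7 − 347.5 = 174.2
T·1.5873 = 174.2
T = 109.7 kN/m

T = 110 kN/m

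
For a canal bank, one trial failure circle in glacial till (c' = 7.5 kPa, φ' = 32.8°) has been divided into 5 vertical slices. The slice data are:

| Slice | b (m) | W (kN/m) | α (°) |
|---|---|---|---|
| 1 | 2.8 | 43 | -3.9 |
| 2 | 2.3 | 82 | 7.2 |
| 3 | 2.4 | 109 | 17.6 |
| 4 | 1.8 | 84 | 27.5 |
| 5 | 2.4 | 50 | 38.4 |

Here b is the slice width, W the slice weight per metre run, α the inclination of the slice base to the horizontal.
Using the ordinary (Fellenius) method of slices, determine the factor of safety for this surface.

FS = 2.87

Ordinary method of slices: FS = Σ[c'·Δl_i + (W_i cosα_i)·tanφ'] / Σ W_i sinα_i, with Δl_i = b_i / cosα_i.
Slice 1: Δl = 2.8/cos(-3.9°) = 2.806 m; N'_1 = 43·cos(-3.9°) = 42.9; c'Δl = 21.05; W sinα = -2.9
Slice 2: Δl = 2.3/cos7.2° = 2.318 m; N'_2 = 82·cos7.2° = 81.4; c'Δl = 17.39; W sinα = 10.3
Slice 3: Δl = 2.4/cos17.6° = 2.518 m; N'_3 = 109·cos17.6° = 103.9; c'Δl = 18.88; W sinα = 33.0
Slice 4: Δl = 1.8/cos27.5° = 2.029 m; N'_4 = 84·cos27.5° = 74.5; c'Δl = 15.22; W sinα = 38.8
Slice 5: Δl = 2.4/cos38.4° = 3.062 m; N'_5 = 50·cos38.4° = 39.2; c'Δl = 22.97; W sinα = 31.1
Σc'Δl = 95.5 kN/m; ΣN' = 341.8 kN/m; ΣW sinα = 110.2 kN/m
Resisting = 95.5 + 341.8·tan32.8° = 95.5 + 220.3 = 315.8 kN/m
FS = 315.8 / 110.2 = 2.867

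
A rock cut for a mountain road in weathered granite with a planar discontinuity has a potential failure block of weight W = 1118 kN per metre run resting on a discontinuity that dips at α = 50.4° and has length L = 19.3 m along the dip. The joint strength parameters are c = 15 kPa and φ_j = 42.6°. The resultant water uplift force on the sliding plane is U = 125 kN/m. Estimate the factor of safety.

Resolving the block weight along and normal to the plane and applying the Mohr–Coulomb strength on the joint:
N' = W cosα − U = 1118·cos50.4° − 125 = 587.6 kN/m
Driving force T = W sinα = 1118·sin50.4° = 861.4 kN/m
Resisting force R = c·L + N'·tanφ_j = 15·19.3 + 587.6·tan42.6° = 289.5 + 540.4 = 829.9 kN/m
FS = R / T = 829.9 / 861.4 = 0.963

FS = 0.96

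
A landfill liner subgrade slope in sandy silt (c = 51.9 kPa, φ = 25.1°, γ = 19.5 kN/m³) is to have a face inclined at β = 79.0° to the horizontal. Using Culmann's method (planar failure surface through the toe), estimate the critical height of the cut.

H_c = 23.04 m

Culmann's analysis gives the critical failure plane at α_cr = (β + φ)/2 = (79.0 + 25.1)/2 = 52.0°, and the critical height
H_c = (4c/γ) · sinβ cosφ / [1 − cos(β − φ)]
    = (4·51.9/19.5) · sin79.0°·cos25.1° / [1 − cos(53.9°)]
    = 10.646 · 0.9816·0.9056 / [1 − 0.5892]
    = 10.646 · 0.8889 / 0.4108
    = 23.04 m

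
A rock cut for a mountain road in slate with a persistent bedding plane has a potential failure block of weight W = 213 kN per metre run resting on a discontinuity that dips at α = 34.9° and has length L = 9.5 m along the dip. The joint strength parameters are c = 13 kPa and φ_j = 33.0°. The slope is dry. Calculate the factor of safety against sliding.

FS = 1.94

Resolving the block weight along and normal to the plane and applying the Mohr–Coulomb strength on the joint:
N' = W cosα = 213·cos34.9° = 174.7 kN/m
Driving force T = W sinα = 213·sin34.9° = 121.9 kN/m
Resisting force R = c·L + N'·tanφ_j = 13·9.5 + 174.7·tan33.0° = 123.5 + 113.4 = 236.9 kN/m
FS = R / T = 236.9 / 121.9 = 1.944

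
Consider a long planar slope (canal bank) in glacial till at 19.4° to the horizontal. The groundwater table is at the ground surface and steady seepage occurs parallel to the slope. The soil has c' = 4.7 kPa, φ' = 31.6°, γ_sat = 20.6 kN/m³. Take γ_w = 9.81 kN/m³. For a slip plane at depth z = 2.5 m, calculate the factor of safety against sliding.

With seepage parallel to the slope and the water table at the surface, the effective normal stress on the slip plane uses the buoyant unit weight γ' = γ_sat − γ_w while the driving shear stress uses γ_sat:
FS = [c' + γ' z cos²β tanφ'] / [γ_sat z sinβ cosβ]
γ' = 20.6 − 9.81 = 10.79 kN/m³
Numerator = 4.7 + 10.79·2.5·cos²19.4°·tan31.6° = 4.7 + 10.79·2.5·0.8897·0.6152 = 19.464 kPa
Denominator = 20.6·2.5·sin19.4°·cos19.4° = 20.6·2.5·0.3322·0.9432 = 16.135 kPa
FS = 19.464 / 16.135 = 1.206

FS = 1.21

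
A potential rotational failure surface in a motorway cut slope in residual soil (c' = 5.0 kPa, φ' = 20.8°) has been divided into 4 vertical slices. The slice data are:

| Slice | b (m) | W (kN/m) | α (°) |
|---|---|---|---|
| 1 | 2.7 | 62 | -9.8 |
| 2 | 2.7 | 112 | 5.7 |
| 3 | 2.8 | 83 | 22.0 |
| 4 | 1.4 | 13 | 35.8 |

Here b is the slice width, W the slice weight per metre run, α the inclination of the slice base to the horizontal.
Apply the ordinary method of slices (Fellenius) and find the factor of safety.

Ordinary method of slices: FS = Σ[c'·Δl_i + (W_i cosα_i)·tanφ'] / Σ W_i sinα_i, with Δl_i = b_i / cosα_i.
Slice 1: Δl = 2.7/cos(-9.8°) = 2.740 m; N'_1 = 62·cos(-9.8°) = 61.1; c'Δl = 13.70; W sinα = -10.6
Slice 2: Δl = 2.7/cos5.7° = 2.713 m; N'_2 = 112·cos5.7° = 111.4; c'Δl = 13.57; W sinα = 11.1
Slice 3: Δl = 2.8/cos22.0° = 3.020 m; N'_3 = 83·cos22.0° = 77.0; c'Δl = 15.10; W sinα = 31.1
Slice 4: Δl = 1.4/cos35.8° = 1.726 m; N'_4 = 13·cos35.8° = 10.5; c'Δl = 8.63; W sinα = 7.6
Σc'Δl = 51.0 kN/m; ΣN' = 260.0 kN/m; ΣW sinα = 39.3 kN/m
Resisting = 51.0 + 260.0·tan20.8° = 51.0 + 98.8 = 149.8 kN/m
FS = 149.8 / 39.3 = 3.814

FS = 3.81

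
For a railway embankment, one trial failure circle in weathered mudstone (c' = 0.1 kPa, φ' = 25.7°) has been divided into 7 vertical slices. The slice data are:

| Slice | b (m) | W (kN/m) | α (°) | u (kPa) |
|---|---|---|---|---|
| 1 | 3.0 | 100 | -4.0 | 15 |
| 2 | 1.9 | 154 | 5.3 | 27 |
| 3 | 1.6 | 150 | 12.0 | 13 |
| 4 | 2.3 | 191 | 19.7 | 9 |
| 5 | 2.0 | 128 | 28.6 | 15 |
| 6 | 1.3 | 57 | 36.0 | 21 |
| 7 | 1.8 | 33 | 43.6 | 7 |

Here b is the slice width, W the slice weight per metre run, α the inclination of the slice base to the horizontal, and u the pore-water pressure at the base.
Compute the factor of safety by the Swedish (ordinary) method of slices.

FS = 1.18

Ordinary method of slices: FS = Σ[c'·Δl_i + (W_i cosα_i − u_i·Δl_i)·tanφ'] / Σ W_i sinα_i, with Δl_i = b_i / cosα_i.
Slice 1: Δl = 3.0/cos(-4.0°) = 3.007 m; N'_1 = 100·cos(-4.0°) − 15·3.007 = 54.6; c'Δl = 0.30; W sinα = -7.0
Slice 2: Δl = 1.9/cos5.3° = 1.908 m; N'_2 = 154·cos5.3° − 27·1.908 = 101.8; c'Δl = 0.19; W sinα = 14.2
Slice 3: Δl = 1.6/cos12.0° = 1.636 m; N'_3 = 150·cos12.0° − 13·1.636 = 125.5; c'Δl = 0.16; W sinα = 31.2
Slice 4: Δl = 2.3/cos19.7° = 2.443 m; N'_4 = 191·cos19.7° − 9·2.443 = 157.8; c'Δl = 0.24; W sinα = 64.4
Slice 5: Δl = 2.0/cos28.6° = 2.278 m; N'_5 = 128·cos28.6° − 15·2.278 = 78.2; c'Δl = 0.23; W sinα = 61.3
Slice 6: Δl = 1.3/cos36.0° = 1.607 m; N'_6 = 57·cos36.0° − 21·1.607 = 12.4; c'Δl = 0.16; W sinα = 33.5
Slice 7: Δl = 1.8/cos43.6° = 2.486 m; N'_7 = 33·cos43.6° − 7·2.486 = 6.5; c'Δl = 0.25; W sinα = 22.8
Σc'Δl = 1.5 kN/m; ΣN' = 536.8 kN/m; ΣW sinα = 220.4 kN/m
Resisting = 1.5 + 536.8·tan25.7° = 1.5 + 258.4 = 259.9 kN/m
FS = 259.9 / 220.4 = 1.179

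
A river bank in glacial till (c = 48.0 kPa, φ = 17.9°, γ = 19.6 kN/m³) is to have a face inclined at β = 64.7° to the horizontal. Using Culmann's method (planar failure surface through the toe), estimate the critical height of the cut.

H_c = 26.72 m

Culmann's analysis gives the critical failure plane at α_cr = (β + φ)/2 = (64.7 + 17.9)/2 = 41.3°, and the critical height
H_c = (4c/γ) · sinβ cosφ / [1 − cos(β − φ)]
    = (4·48.0/19.6) · sin64.7°·cos17.9° / [1 − cos(46.8°)]
    = 9.796 · 0.9041·0.9516 / [1 − 0.6845]
    = 9.796 · 0.8603 / 0.3155
    = 26.72 m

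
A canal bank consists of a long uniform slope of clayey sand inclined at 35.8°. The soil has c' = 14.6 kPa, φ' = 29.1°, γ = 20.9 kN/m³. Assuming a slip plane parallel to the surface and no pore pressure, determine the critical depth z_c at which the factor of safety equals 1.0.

Setting FS = 1.00 in FS = [c' + γz cos²β tanφ'] / [γz sinβ cosβ] and solving for z:
z = c' / [γ cosβ (FS·sinβ − cosβ·tanφ')]
  = 14.6 / [20.9·cos35.8°·(1.00·sin35.8° − cos35.8°·tan29.1°)]
  = 14.6 / [20.9·0.8111·(1.00·0.5850 − 0.8111·0.5566)]
  = 14.6 / 2.2634 = 6.450 m

z_c = 6.45 m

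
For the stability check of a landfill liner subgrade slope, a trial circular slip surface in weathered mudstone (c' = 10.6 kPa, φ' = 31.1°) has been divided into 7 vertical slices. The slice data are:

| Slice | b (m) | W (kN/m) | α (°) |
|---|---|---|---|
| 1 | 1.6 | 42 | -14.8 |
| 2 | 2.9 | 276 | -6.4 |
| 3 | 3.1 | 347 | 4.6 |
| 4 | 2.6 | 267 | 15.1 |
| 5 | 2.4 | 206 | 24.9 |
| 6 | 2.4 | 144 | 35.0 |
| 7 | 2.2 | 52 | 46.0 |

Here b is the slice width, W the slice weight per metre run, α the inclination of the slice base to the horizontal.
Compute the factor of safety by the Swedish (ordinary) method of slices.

FS = 3.66

Ordinary method of slices: FS = Σ[c'·Δl_i + (W_i cosα_i)·tanφ'] / Σ W_i sinα_i, with Δl_i = b_i / cosα_i.
Slice 1: Δl = 1.6/cos(-14.8°) = 1.655 m; N'_1 = 42·cos(-14.8°) = 40.6; c'Δl = 17.54; W sinα = -10.7
Slice 2: Δl = 2.9/cos(-6.4°) = 2.918 m; N'_2 = 276·cos(-6.4°) = 274.3; c'Δl = 30.93; W sinα = -30.8
Slice 3: Δl = 3.1/cos4.6° = 3.110 m; N'_3 = 347·cos4.6° = 345.9; c'Δl = 32.97; W sinα = 27.8
Slice 4: Δl = 2.6/cos15.1° = 2.693 m; N'_4 = 267·cos15.1° = 257.8; c'Δl = 28.55; W sinα = 69.6
Slice 5: Δl = 2.4/cos24.9° = 2.646 m; N'_5 = 206·cos24.9° = 186.9; c'Δl = 28.05; W sinα = 86.7
Slice 6: Δl = 2.4/cos35.0° = 2.930 m; N'_6 = 144·cos35.0° = 118.0; c'Δl = 31.06; W sinα = 82.6
Slice 7: Δl = 2.2/cos46.0° = 3.167 m; N'_7 = 52·cos46.0° = 36.1; c'Δl = 33.57; W sinα = 37.4
Σc'Δl = 202.7 kN/m; ΣN' = 1259.5 kN/m; ΣW sinα = 262.6 kN/m
Resisting = 202.7 + 1259.5·tan31.1° = 202.7 + 759.8 = 962.4 kN/m
FS = 962.4 / 262.6 = 3.665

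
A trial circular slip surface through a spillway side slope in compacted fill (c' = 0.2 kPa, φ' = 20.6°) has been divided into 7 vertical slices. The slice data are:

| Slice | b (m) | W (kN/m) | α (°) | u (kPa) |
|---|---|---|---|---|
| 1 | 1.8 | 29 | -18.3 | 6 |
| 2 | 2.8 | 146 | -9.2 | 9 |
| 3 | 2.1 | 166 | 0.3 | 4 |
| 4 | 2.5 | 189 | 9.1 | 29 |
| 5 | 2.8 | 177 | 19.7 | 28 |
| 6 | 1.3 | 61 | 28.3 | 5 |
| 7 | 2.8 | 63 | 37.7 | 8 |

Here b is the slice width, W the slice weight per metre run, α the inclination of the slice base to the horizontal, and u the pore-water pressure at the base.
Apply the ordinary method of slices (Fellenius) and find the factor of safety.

FS = 1.70

Ordinary method of slices: FS = Σ[c'·Δl_i + (W_i cosα_i − u_i·Δl_i)·tanφ'] / Σ W_i sinα_i, with Δl_i = b_i / cosα_i.
Slice 1: Δl = 1.8/cos(-18.3°) = 1.896 m; N'_1 = 29·cos(-18.3°) − 6·1.896 = 16.2; c'Δl = 0.38; W sinα = -9.1
Slice 2: Δl = 2.8/cos(-9.2°) = 2.836 m; N'_2 = 146·cos(-9.2°) − 9·2.836 = 118.6; c'Δl = 0.57; W sinα = -23.3
Slice 3: Δl = 2.1/cos0.3° = 2.100 m; N'_3 = 166·cos0.3° − 4·2.100 = 157.6; c'Δl = 0.42; W sinα = 0.9
Slice 4: Δl = 2.5/cos9.1° = 2.532 m; N'_4 = 189·cos9.1° − 29·2.532 = 113.2; c'Δl = 0.51; W sinα = 29.9
Slice 5: Δl = 2.8/cos19.7° = 2.974 m; N'_5 = 177·cos19.7° − 28·2.974 = 83.4; c'Δl = 0.59; W sinα = 59.7
Slice 6: Δl = 1.3/cos28.3° = 1.476 m; N'_6 = 61·cos28.3° − 5·1.476 = 46.3; c'Δl = 0.30; W sinα = 28.9
Slice 7: Δl = 2.8/cos37.7° = 3.539 m; N'_7 = 63·cos37.7° − 8·3.539 = 21.5; c'Δl = 0.71; W sinα = 38.5
Σc'Δl = 3.5 kN/m; ΣN' = 556.8 kN/m; ΣW sinα = 125.4 kN/m
Resisting = 3.5 + 556.8·tan20.6° = 3.5 + 209.3 = 212.7 kN/m
FS = 212.7 / 125.4 = 1.696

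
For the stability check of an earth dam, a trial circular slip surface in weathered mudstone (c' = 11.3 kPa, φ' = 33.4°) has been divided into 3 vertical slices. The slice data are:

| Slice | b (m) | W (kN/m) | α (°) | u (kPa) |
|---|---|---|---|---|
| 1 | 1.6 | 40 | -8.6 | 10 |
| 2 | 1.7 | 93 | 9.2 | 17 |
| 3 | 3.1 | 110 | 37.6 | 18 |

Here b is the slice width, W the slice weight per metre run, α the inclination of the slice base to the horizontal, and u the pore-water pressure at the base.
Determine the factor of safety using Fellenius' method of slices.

FS = 1.97

Ordinary method of slices: FS = Σ[c'·Δl_i + (W_i cosα_i − u_i·Δl_i)·tanφ'] / Σ W_i sinα_i, with Δl_i = b_i / cosα_i.
Slice 1: Δl = 1.6/cos(-8.6°) = 1.618 m; N'_1 = 40·cos(-8.6°) − 10·1.618 = 23.4; c'Δl = 18.29; W sinα = -6.0
Slice 2: Δl = 1.7/cos9.2° = 1.722 m; N'_2 = 93·cos9.2° − 17·1.722 = 62.5; c'Δl = 19.46; W sinα = 14.9
Slice 3: Δl = 3.1/cos37.6° = 3.913 m; N'_3 = 110·cos37.6° − 18·3.913 = 16.7; c'Δl = 44.21; W sinα = 67.1
Σc'Δl = 82.0 kN/m; ΣN' = 102.6 kN/m; ΣW sinα = 76.0 kN/m
Resisting = 82.0 + 102.6·tan33.4° = 82.0 + 67.7 = 149.6 kN/m
FS = 149.6 / 76.0 = 1.969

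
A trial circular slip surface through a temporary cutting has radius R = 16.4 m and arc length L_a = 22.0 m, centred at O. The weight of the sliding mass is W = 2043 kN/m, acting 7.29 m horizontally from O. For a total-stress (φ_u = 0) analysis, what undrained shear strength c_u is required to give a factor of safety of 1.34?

FS = c_u·L_a·R / (W·d), so c_u = FS·W·d / (L_a·R).
c_u = 1.34·2043·7.29 / (22.00·16.4) = 19957.2 / 360.80 = 55.31 kPa

c_u = 55.3 kPa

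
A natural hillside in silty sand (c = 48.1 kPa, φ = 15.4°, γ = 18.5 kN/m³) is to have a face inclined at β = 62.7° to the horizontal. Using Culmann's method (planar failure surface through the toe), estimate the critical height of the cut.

Culmann's analysis gives the critical failure plane at α_cr = (β + φ)/2 = (62.7 + 15.4)/2 = 39.1°, and the critical height
H_c = (4c/γ) · sinβ cosφ / [1 − cos(β − φ)]
    = (4·48.1/18.5) · sin62.7°·cos15.4° / [1 − cos(47.3°)]
    = 10.400 · 0.8886·0.9641 / [1 − 0.6782]
    = 10.400 · 0.8567 / 0.3218
    = 27.68 m

H_c = 27.68 m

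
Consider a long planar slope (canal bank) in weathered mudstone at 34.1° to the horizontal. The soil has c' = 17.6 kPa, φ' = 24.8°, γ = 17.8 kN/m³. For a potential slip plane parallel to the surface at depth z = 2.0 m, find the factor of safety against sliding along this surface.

For an infinite slope with a slip plane parallel to the surface (no pore pressure): FS = [c' + γz cos²β tanφ'] / [γz sinβ cosβ].
γz = 17.8·2.0 = 35.60 kN/m²
Numerator = 17.6 + 35.60·cos²34.1°·tan24.8° = 17.6 + 35.60·0.6857·0.4621 = 28.879 kPa
Denominator = 35.60·sin34.1°·cos34.1° = 35.60·0.5606·0.8281 = 16.527 kPa
FS = 28.879 / 16.527 = 1.747

FS = 1.75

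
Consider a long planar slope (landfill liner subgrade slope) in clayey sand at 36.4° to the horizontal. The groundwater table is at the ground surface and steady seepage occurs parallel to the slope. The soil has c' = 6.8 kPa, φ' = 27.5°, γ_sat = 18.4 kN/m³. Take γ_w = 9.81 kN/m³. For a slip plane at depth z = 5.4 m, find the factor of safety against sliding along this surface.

With seepage parallel to the slope and the water table at the surface, the effective normal stress on the slip plane uses the buoyant unit weight γ' = γ_sat − γ_w while the driving shear stress uses γ_sat:
FS = [c' + γ' z cos²β tanφ'] / [γ_sat z sinβ cosβ]
γ' = 18.4 − 9.81 = 8.59 kN/m³
Numerator = 6.8 + 8.59·5.4·cos²36.4°·tan27.5° = 6.8 + 8.59·5.4·0.6479·0.5206 = 22.444 kPa
Denominator = 18.4·5.4·sin36.4°·cos36.4° = 18.4·5.4·0.5934·0.8049 = 47.458 kPa
FS = 22.444 / 47.458 = 0.473

FS = 0.47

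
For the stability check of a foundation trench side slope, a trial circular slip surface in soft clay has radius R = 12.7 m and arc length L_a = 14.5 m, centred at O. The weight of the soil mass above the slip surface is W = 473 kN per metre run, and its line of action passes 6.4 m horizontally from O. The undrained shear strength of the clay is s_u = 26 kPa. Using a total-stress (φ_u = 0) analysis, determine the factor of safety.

FS = 1.58

Taking moments about the centre O, the resisting moment is provided by the undrained shear strength acting along the arc:
M_R = s_u·L_a·R = 26·14.50·12.7 = 4787.9 kN·m/m
M_D = W·d = 473·6.4 = 3027.2 kN·m/m
FS = M_R / M_D = 4787.9 / 3027.2 = 1.582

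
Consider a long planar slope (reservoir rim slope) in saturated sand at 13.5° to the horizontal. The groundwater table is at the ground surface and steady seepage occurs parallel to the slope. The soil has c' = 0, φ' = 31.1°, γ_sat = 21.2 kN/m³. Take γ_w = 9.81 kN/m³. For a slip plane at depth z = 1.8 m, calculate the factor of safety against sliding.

With seepage parallel to the slope and the water table at the surface, the effective normal stress on the slip plane uses the buoyant unit weight γ' = γ_sat − γ_w while the driving shear stress uses γ_sat:
FS = [c' + γ' z cos²β tanφ'] / [γ_sat z sinβ cosβ]
(For c' = 0 this reduces to FS = (γ'/γ_sat)·tanφ'/tanβ.)
γ' = 21.2 − 9.81 = 11.39 kN/m³
Numerator = 0.0 + 11.39·1.8·cos²13.5°·tan31.1° = 0.0 + 11.39·1.8·0.9455·0.6032 = 11.694 kPa
Denominator = 21.2·1.8·sin13.5°·cos13.5° = 21.2·1.8·0.2334·0.9724 = 8.662 kPa
FS = 11.694 / 8.662 = 1.350

FS = 1.35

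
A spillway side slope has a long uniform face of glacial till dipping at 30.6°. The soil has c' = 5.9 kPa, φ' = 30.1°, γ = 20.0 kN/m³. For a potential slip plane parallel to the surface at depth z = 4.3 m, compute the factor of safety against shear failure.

For an infinite slope with a slip plane parallel to the surface (no pore pressure): FS = [c' + γz cos²β tanφ'] / [γz sinβ cosβ].
γz = 20.0·4.3 = 86.00 kN/m²
Numerator = 5.9 + 86.00·cos²30.6°·tan30.1° = 5.9 + 86.00·0.7409·0.5797 = 42.835 kPa
Denominator = 86.00·sin30.6°·cos30.6° = 86.00·0.5090·0.8607 = 37.681 kPa
FS = 42.835 / 37.681 = 1.137

FS = 1.14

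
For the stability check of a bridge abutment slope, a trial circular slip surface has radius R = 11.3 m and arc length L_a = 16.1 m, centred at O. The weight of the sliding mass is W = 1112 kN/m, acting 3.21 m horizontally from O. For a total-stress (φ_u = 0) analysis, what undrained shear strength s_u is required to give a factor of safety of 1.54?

s_u = 30.2 kPa

FS = s_u·L_a·R / (W·d), so s_u = FS·W·d / (L_a·R).
s_u = 1.54·1112·3.21 / (16.10·11.3) = 5497.1 / 181.93 = 30.22 kPa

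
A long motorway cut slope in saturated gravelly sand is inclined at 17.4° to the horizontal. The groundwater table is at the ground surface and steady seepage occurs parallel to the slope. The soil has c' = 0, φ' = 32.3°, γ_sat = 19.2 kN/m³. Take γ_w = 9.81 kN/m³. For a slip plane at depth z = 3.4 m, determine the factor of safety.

FS = 0.99

With seepage parallel to the slope and the water table at the surface, the effective normal stress on the slip plane uses the buoyant unit weight γ' = γ_sat − γ_w while the driving shear stress uses γ_sat:
FS = [c' + γ' z cos²β tanφ'] / [γ_sat z sinβ cosβ]
(For c' = 0 this reduces to FS = (γ'/γ_sat)·tanφ'/tanβ.)
γ' = 19.2 − 9.81 = 9.39 kN/m³
Numerator = 0.0 + 9.39·3.4·cos²17.4°·tan32.3° = 0.0 + 9.39·3.4·0.9106·0.6322 = 18.378 kPa
Denominator = 19.2·3.4·sin17.4°·cos17.4° = 19.2·3.4·0.2990·0.9542 = 18.628 kPa
FS = 18.378 / 18.628 = 0.987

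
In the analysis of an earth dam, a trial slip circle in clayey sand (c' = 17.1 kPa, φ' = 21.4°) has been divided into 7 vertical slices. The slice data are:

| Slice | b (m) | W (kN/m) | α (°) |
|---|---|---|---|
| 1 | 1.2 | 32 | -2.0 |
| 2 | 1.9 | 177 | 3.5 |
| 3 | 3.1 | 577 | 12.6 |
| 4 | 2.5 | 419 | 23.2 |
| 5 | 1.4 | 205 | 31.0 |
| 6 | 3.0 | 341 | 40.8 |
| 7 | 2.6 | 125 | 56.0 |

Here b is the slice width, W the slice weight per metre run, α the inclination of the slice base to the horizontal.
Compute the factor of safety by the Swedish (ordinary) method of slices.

Ordinary method of slices: FS = Σ[c'·Δl_i + (W_i cosα_i)·tanφ'] / Σ W_i sinα_i, with Δl_i = b_i / cosα_i.
Slice 1: Δl = 1.2/cos(-2.0°) = 1.201 m; N'_1 = 32·cos(-2.0°) = 32.0; c'Δl = 20.53; W sinα = -1.1
Slice 2: Δl = 1.9/cos3.5° = 1.904 m; N'_2 = 177·cos3.5° = 176.7; c'Δl = 32.55; W sinα = 10.8
Slice 3: Δl = 3.1/cos12.6° = 3.177 m; N'_3 = 577·cos12.6° = 563.1; c'Δl = 54.32; W sinα = 125.9
Slice 4: Δl = 2.5/cos23.2° = 2.720 m; N'_4 = 419·cos23.2° = 385.1; c'Δl = 46.51; W sinα = 165.1
Slice 5: Δl = 1.4/cos31.0° = 1.633 m; N'_5 = 205·cos31.0° = 175.7; c'Δl = 27.93; W sinα = 105.6
Slice 6: Δl = 3.0/cos40.8° = 3.963 m; N'_6 = 341·cos40.8° = 258.1; c'Δl = 67.77; W sinα = 222.8
Slice 7: Δl = 2.6/cos56.0° = 4.650 m; N'_7 = 125·cos56.0° = 69.9; c'Δl = 79.51; W sinα = 103.6
Σc'Δl = 329.1 kN/m; ΣN' = 1660.6 kN/m; ΣW sinα = 732.6 kN/m
Resisting = 329.1 + 1660.6·tan21.4° = 329.1 + 650.8 = 979.9 kN/m
FS = 979.9 / 732.6 = 1.337

FS = 1.34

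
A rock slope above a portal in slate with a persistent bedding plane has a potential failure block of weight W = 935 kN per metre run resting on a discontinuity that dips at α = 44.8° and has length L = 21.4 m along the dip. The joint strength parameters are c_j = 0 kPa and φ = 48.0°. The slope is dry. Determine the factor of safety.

Resolving the block weight along and normal to the plane and applying the Mohr–Coulomb strength on the joint:
N' = W cosα = 935·cos44.8° = 663.4 kN/m
Driving force T = W sinα = 935·sin44.8° = 658.8 kN/m
Resisting force R = c_j·L + N'·tanφ = 0·21.4 + 663.4·tan48.0° = 0.0 + 736.8 = 736.8 kN/m
FS = R / T = 736.8 / 658.8 = 1.118

FS = 1.12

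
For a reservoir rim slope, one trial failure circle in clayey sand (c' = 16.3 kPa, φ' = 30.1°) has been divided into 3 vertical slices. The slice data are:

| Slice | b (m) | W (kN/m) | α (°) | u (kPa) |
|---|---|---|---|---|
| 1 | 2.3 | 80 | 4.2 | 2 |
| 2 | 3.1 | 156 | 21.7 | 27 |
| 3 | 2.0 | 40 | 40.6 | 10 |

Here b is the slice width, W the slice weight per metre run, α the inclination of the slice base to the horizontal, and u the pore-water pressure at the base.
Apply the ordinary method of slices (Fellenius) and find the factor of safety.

Ordinary method of slices: FS = Σ[c'·Δl_i + (W_i cosα_i − u_i·Δl_i)·tanφ'] / Σ W_i sinα_i, with Δl_i = b_i / cosα_i.
Slice 1: Δl = 2.3/cos4.2° = 2.306 m; N'_1 = 80·cos4.2° − 2·2.306 = 75.2; c'Δl = 37.59; W sinα = 5.9
Slice 2: Δl = 3.1/cos21.7° = 3.336 m; N'_2 = 156·cos21.7° − 27·3.336 = 54.9; c'Δl = 54.38; W sinα = 57.7
Slice 3: Δl = 2.0/cos40.6° = 2.634 m; N'_3 = 40·cos40.6° − 10·2.634 = 4.0; c'Δl = 42.94; W sinα = 26.0
Σc'Δl = 134.9 kN/m; ΣN' = 134.1 kN/m; ΣW sinα = 89.6 kN/m
Resisting = 134.9 + 134.1·tan30.1° = 134.9 + 77.7 = 212.6 kN/m
FS = 212.6 / 89.6 = 2.374

FS = 2.37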